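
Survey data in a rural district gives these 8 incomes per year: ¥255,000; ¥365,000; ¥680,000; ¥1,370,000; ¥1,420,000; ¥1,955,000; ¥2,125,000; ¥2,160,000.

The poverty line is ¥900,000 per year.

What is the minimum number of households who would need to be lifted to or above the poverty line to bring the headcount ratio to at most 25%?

Currently q = 3 of N = 8 are below the line (H = 0.375).
A headcount ratio of at most 25% allows at most ⌊0.25 × 8⌋ = 2 poor households.
So at least 3 − 2 = 1 must be lifted.

1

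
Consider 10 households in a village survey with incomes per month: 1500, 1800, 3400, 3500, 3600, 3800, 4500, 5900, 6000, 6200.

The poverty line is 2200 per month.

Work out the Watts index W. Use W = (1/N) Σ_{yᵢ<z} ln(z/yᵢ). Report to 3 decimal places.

0.058

Incomes under z: 1500, 1800 (q = 2 of N = 10).
Log shortfalls: ln(2200/1500) = 0.3830; ln(2200/1800) = 0.2007.
W = 0.583663 / 10 = 0.058.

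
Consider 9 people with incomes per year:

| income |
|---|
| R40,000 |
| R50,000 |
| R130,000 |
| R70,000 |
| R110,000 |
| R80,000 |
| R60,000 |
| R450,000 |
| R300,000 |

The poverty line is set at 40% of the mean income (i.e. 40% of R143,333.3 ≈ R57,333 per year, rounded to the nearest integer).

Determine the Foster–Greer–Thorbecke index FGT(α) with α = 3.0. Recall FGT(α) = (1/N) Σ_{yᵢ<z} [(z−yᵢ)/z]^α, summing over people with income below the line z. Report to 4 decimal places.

Below the line: R40,000, R50,000 (q = 2 of N = 9).
Normalized shortfalls: (57333−40000)/57333 = 0.3023; (57333−50000)/57333 = 0.1279.
Raised to α = 3.0: 0.02763; 0.00209.
Sum = 0.029724; FGT(3.0) = 0.029724 / 9 = 0.0033.

0.0033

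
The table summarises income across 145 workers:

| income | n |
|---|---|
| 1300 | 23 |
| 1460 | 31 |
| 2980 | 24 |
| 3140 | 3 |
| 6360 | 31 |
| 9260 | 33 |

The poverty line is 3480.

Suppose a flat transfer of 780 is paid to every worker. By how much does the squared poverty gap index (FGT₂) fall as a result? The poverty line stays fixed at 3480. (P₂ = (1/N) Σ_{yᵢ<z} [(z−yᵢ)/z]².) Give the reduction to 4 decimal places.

0.0851

Before: below the line — 23×1300, 31×1460, 24×2980, 3×3140; squared poverty gap index (FGT₂) = 0.137895.
After the 780 transfer: below the line — 23×2080, 31×2240; squared poverty gap index (FGT₂) = 0.052816.
Reduction = 0.137895 − 0.052816 = 0.0851.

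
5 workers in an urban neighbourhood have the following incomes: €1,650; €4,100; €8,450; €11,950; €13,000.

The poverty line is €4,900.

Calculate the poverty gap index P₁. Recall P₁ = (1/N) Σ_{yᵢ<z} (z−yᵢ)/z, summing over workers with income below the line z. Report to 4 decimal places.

Poor units: €1,650, €4,100 (q = 2 of N = 5).
Normalized shortfalls: (4900−1650)/4900 = 0.6633; (4900−4100)/4900 = 0.1633.
Sum of shortfalls = 0.826531; P₁ averages over all N: 0.826531 / 5 = 0.1653.

0.1653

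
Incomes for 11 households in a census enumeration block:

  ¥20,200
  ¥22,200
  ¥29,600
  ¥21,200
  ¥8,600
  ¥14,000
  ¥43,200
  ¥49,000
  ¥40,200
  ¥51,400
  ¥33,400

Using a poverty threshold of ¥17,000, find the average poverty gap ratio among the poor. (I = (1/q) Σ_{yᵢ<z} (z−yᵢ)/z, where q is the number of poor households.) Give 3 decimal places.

Below z: ¥8,600, ¥14,000 (q = 2 of N = 11).
Relative gaps: 0.4941, 0.1765; sum = 0.670588.
The income-gap ratio divides by q (the poor only): 0.670588 / 2 = 0.335.

0.335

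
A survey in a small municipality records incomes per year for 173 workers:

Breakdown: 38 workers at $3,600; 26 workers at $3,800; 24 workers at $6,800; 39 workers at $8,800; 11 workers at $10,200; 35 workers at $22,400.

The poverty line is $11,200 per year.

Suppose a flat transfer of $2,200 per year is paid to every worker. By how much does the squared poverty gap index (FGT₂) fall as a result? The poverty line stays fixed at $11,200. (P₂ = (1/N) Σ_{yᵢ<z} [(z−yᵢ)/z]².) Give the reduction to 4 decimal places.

Before: below the line — 38×$3,600, 26×$3,800, 24×$6,800, 39×$8,800, 11×$10,200; squared poverty gap index (FGT₂) = 0.199018.
After the $2,200 transfer: below the line — 38×$5,800, 26×$6,000, 24×$9,000, 39×$11,000; squared poverty gap index (FGT₂) = 0.088882.
Reduction = 0.199018 − 0.088882 = 0.1101.

0.1101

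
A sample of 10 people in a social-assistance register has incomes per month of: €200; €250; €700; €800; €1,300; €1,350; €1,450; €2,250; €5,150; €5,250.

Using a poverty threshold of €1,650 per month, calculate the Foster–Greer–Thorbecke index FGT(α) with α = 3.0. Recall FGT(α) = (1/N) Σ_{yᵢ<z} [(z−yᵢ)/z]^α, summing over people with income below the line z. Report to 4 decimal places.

Below z: €200, €250, €700, €800, €1,300, €1,350, €1,450 (q = 7 of N = 10).
Gap ratios (z−y)/z: (1650−200)/1650 = 0.8788; (1650−250)/1650 = 0.8485; (1650−700)/1650 = 0.5758; (1650−800)/1650 = 0.5152; (1650−1300)/1650 = 0.2121; (1650−1350)/1650 = 0.1818; (1650−1450)/1650 = 0.1212.
Raised to α = 3.0: 0.67866; 0.61085; 0.19086; 0.13671; 0.00954; 0.00601; 0.00178.
Sum = 1.634416; FGT(3.0) = 1.634416 / 10 = 0.1634.

0.1634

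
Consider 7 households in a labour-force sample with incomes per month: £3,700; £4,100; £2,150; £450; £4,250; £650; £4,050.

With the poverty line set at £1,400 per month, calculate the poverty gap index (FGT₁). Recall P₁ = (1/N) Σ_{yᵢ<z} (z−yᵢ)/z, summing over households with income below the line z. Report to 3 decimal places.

0.173

Incomes under z: £450, £650 (q = 2 of N = 7).
Normalized shortfalls: (1400−450)/1400 = 0.6786; (1400−650)/1400 = 0.5357.
Σ = 1.214286. Dividing by the full population N = 7 gives P₁ = 0.173.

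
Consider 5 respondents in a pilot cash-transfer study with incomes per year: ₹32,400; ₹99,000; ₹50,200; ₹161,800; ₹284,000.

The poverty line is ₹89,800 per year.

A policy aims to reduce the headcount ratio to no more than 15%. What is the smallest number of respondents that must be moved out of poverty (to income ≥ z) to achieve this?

2

2 of the 5 respondents are poor, so H = 2/5 = 0.400.
A headcount ratio of at most 15% allows at most ⌊0.15 × 5⌋ = 0 poor respondents.
So at least 2 − 0 = 2 must be lifted.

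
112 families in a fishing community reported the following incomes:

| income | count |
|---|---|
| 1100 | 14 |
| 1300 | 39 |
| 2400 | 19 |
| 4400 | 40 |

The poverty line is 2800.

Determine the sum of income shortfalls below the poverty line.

89900

Below the line: 14×1100, 39×1300, 19×2400 (q = 72 of N = 112).
Individual gaps: 14×(2800−1100) = 23800; 39×(2800−1300) = 58500; 19×(2800−2400) = 7600.
Aggregate gap = 89900.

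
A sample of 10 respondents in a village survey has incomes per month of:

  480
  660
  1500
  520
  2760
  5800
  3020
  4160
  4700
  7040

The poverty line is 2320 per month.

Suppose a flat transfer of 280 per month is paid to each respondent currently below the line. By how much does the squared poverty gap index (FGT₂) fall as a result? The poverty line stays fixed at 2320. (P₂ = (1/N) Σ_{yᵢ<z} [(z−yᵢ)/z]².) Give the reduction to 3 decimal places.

0.058

Before: below the line — 480, 520, 660, 1500; squared poverty gap index (FGT₂) = 0.18679.
After the 280 transfer: below the line — 760, 800, 940, 1780; squared poverty gap index (FGT₂) = 0.12894.
Reduction = 0.18679 − 0.12894 = 0.058.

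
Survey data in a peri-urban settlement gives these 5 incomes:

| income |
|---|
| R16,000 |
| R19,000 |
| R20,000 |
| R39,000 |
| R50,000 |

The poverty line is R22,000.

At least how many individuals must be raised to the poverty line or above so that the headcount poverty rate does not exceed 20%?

Currently q = 3 of N = 5 are below the line (H = 0.600).
A headcount ratio of at most 20% allows at most ⌊0.20 × 5⌋ = 1 poor individuals.
So at least 3 − 1 = 2 must be lifted.

2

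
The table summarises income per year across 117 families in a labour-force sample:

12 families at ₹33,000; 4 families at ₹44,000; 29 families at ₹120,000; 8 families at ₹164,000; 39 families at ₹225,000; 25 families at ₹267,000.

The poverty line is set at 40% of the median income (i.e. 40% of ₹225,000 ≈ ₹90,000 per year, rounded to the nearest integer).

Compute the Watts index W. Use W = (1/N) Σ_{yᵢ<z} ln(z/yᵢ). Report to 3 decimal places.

Poor units: 12×₹33,000, 4×₹44,000 (q = 16 of N = 117).
Log gaps: ln(90000/33000) = 1.0033 (×12); ln(90000/44000) = 0.7156 (×4).
W = 14.902105 / 117 = 0.127.

0.127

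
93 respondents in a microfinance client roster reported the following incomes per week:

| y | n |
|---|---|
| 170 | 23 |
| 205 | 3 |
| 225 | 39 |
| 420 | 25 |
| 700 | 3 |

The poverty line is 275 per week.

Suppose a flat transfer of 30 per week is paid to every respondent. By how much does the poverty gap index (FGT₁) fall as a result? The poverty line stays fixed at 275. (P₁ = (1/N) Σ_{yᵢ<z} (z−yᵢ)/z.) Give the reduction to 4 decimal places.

0.0762

Before: below the line — 23×170, 3×205, 39×225; poverty gap index (FGT₁) = 0.178886.
After the 30 transfer: below the line — 23×200, 3×235, 39×255; poverty gap index (FGT₁) = 0.102639.
Reduction = 0.178886 − 0.102639 = 0.0762.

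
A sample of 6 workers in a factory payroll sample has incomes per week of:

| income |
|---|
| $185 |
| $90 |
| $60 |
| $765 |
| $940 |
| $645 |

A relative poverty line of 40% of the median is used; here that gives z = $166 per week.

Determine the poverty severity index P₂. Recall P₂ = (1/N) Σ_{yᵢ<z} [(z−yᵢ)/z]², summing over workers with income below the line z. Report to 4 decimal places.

0.1029

Below z: $60, $90 (q = 2 of N = 6).
Relative gaps: (166−60)/166 = 0.6386; (166−90)/166 = 0.4578.
Squared: 0.4078; 0.2096.
Sum = 0.617361; P₂ = 0.617361 / 6 = 0.1029.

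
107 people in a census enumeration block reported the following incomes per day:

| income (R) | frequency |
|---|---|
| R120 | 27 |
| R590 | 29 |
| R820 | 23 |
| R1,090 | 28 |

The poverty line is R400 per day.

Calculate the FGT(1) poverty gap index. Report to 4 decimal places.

Below the line: 27×R120 (q = 27 of N = 107).
Gap ratios (z−y)/z: (400−120)/400 = 0.7000 (×27).
Sum of shortfalls = 18.900000; P₁ averages over all N: 18.900000 / 107 = 0.1766.

0.1766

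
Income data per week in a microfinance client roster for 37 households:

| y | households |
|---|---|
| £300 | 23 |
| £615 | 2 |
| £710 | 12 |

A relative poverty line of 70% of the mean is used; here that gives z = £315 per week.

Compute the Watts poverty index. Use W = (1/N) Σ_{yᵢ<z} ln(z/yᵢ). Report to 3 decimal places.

0.030

Poor units: 23×£300 (q = 23 of N = 37).
Log gaps: ln(315/300) = 0.0488 (×23).
W = 1.122174 / 37 = 0.030.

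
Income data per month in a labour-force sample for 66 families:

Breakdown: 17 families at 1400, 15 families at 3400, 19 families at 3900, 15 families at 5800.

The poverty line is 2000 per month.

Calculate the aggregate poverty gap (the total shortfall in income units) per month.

Poor units: 17×1400 (q = 17 of N = 66).
Individual gaps: 17×(2000−1400) = 10200.
Aggregate gap = 10200.

10200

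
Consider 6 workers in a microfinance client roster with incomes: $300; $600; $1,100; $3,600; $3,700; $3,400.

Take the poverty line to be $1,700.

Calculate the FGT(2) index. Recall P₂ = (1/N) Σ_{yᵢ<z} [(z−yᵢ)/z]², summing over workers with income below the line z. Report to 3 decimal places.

0.204

Below z: $300, $600, $1,100 (q = 3 of N = 6).
Shortfall ratios: (1700−300)/1700 = 0.8235; (1700−600)/1700 = 0.6471; (1700−1100)/1700 = 0.3529.
Squared: 0.6782; 0.4187; 0.1246.
Sum = 1.221453; P₂ = 1.221453 / 6 = 0.204.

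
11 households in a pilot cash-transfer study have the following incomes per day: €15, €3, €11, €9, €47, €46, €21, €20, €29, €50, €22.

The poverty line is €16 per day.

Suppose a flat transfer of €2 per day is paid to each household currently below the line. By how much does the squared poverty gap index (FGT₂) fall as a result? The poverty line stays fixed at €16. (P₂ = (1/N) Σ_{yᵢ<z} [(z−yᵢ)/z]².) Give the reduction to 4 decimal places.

0.0316

Before: below the line — €3, €9, €11, €15; squared poverty gap index (FGT₂) = 0.086648.
After the €2 transfer: below the line — €5, €11, €13; squared poverty gap index (FGT₂) = 0.055043.
Reduction = 0.086648 − 0.055043 = 0.0316.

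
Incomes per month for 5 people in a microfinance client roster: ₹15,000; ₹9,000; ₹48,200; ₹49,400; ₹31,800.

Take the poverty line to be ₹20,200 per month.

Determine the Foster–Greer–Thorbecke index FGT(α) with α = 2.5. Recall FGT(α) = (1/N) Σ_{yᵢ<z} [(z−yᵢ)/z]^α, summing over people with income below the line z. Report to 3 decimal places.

0.053

Incomes under z: ₹9,000, ₹15,000 (q = 2 of N = 5).
Shortfall ratios: (20200−9000)/20200 = 0.5545; (20200−15000)/20200 = 0.2574.
Raised to α = 2.5: 0.22891; 0.03362.
Sum = 0.262533; FGT(2.5) = 0.262533 / 5 = 0.053.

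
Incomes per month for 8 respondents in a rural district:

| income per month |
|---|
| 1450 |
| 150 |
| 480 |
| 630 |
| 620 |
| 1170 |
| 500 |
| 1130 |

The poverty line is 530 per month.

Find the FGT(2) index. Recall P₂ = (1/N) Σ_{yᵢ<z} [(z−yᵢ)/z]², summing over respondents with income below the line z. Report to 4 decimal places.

0.0658

Incomes under z: 150, 480, 500 (q = 3 of N = 8).
Relative gaps: (530−150)/530 = 0.7170; (530−480)/530 = 0.0943; (530−500)/530 = 0.0566.
Squared: 0.5141; 0.0089; 0.0032.
Sum = 0.526166; P₂ = 0.526166 / 8 = 0.0658.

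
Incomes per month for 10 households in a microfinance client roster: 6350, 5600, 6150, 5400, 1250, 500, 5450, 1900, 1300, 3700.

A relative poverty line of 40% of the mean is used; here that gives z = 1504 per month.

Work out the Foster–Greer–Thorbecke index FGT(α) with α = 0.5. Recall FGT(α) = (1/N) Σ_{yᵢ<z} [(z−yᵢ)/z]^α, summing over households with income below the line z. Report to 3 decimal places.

0.160

Below z: 500, 1250, 1300 (q = 3 of N = 10).
Shortfall ratios: (1504−500)/1504 = 0.6676; (1504−1250)/1504 = 0.1689; (1504−1300)/1504 = 0.1356.
Raised to α = 0.5: 0.81704; 0.41095; 0.36829.
Sum = 1.596284; FGT(0.5) = 1.596284 / 10 = 0.160.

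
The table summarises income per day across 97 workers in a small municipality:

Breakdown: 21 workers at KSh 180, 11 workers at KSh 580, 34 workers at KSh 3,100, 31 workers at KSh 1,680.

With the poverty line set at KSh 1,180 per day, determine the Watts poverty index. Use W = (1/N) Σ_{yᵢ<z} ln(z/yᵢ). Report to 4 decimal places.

0.4876

Poor units: 21×KSh 180, 11×KSh 580 (q = 32 of N = 97).
Log gaps: ln(1180/180) = 1.8803 (×21); ln(1180/580) = 0.7102 (×11).
W = 47.299228 / 97 = 0.4876.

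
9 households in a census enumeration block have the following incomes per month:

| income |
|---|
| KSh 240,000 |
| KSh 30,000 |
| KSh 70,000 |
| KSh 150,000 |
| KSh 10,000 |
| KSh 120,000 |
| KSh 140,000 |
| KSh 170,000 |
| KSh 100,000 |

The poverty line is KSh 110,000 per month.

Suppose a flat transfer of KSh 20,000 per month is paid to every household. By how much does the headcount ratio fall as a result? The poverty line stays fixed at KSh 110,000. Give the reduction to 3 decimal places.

0.111

Before: below the line — KSh 10,000, KSh 30,000, KSh 70,000, KSh 100,000; headcount ratio = 0.44444.
After the KSh 20,000 transfer: below the line — KSh 30,000, KSh 50,000, KSh 90,000; headcount ratio = 0.33333.
Reduction = 0.44444 − 0.33333 = 0.111.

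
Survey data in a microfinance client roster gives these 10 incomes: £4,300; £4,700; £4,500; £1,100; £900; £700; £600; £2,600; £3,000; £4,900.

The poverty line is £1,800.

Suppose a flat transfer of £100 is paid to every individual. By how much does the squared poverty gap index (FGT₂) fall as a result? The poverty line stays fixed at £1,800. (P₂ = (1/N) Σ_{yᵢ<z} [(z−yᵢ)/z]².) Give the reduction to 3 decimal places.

0.023

Before: below the line — £600, £700, £900, £1,100; squared poverty gap index (FGT₂) = 0.12191.
After the £100 transfer: below the line — £700, £800, £1,000, £1,200; squared poverty gap index (FGT₂) = 0.09907.
Reduction = 0.12191 − 0.09907 = 0.023.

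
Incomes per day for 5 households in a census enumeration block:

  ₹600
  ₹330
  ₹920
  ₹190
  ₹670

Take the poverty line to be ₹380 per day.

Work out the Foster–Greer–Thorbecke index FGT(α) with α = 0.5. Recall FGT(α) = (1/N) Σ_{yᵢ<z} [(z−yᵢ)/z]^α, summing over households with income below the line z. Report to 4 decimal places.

Below z: ₹190, ₹330 (q = 2 of N = 5).
Relative gaps: (380−190)/380 = 0.5000; (380−330)/380 = 0.1316.
Raised to α = 0.5: 0.70711; 0.36274.
Sum = 1.069845; FGT(0.5) = 1.069845 / 5 = 0.2140.

0.2140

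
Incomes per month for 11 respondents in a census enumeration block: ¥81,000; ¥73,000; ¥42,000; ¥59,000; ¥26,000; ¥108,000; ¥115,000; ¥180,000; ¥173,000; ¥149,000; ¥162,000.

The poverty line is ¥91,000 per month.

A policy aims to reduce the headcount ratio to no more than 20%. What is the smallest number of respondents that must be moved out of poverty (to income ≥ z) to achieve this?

Currently q = 5 of N = 11 are below the line (H = 0.455).
A headcount ratio of at most 20% allows at most ⌊0.20 × 11⌋ = 2 poor respondents.
So at least 5 − 2 = 3 must be lifted.

3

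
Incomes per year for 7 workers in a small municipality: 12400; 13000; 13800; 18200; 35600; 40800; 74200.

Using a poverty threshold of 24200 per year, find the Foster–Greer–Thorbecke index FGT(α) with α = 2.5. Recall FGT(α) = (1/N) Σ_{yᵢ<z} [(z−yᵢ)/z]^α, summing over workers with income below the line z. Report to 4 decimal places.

0.0662

Incomes under z: 12400, 13000, 13800, 18200 (q = 4 of N = 7).
Normalized shortfalls: (24200−12400)/24200 = 0.4876; (24200−13000)/24200 = 0.4628; (24200−13800)/24200 = 0.4298; (24200−18200)/24200 = 0.2479.
Raised to α = 2.5: 0.16602; 0.14572; 0.12107; 0.03061.
Sum = 0.463419; FGT(2.5) = 0.463419 / 7 = 0.0662.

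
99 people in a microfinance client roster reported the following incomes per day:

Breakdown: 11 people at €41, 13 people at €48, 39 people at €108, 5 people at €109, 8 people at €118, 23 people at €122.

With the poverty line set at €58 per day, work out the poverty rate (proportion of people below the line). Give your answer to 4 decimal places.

24 of the 99 people have income below €58.
H = 24/99 = 0.2424.

0.2424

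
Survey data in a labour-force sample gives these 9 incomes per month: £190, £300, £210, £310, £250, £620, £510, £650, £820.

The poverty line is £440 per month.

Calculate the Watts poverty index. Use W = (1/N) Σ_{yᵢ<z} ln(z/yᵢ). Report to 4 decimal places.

Below the line: £190, £210, £250, £300, £310 (q = 5 of N = 9).
Log gaps: ln(440/190) = 0.8398; ln(440/210) = 0.7397; ln(440/250) = 0.5653; ln(440/300) = 0.3830; ln(440/310) = 0.3502.
W = 2.877926 / 9 = 0.3198.

0.3198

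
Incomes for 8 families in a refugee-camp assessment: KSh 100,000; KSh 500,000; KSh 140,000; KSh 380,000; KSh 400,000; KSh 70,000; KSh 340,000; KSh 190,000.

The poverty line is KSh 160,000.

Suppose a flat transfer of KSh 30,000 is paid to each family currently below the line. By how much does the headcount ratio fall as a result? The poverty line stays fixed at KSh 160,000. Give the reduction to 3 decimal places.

Before: below the line — KSh 70,000, KSh 100,000, KSh 140,000; headcount ratio = 0.37500.
After the KSh 30,000 transfer: below the line — KSh 100,000, KSh 130,000; headcount ratio = 0.25000.
Reduction = 0.37500 − 0.25000 = 0.125.

0.125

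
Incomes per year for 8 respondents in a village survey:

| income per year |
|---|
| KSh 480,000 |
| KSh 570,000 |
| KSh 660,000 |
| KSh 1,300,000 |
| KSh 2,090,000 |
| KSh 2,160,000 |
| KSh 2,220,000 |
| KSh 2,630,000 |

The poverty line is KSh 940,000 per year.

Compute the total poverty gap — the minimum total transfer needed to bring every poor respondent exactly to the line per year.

KSh 1,110,000

Poor units: KSh 480,000, KSh 570,000, KSh 660,000 (q = 3 of N = 8).
Individual gaps: 940000−480000 = 460000; 940000−570000 = 370000; 940000−660000 = 280000.
Aggregate gap = KSh 1,110,000.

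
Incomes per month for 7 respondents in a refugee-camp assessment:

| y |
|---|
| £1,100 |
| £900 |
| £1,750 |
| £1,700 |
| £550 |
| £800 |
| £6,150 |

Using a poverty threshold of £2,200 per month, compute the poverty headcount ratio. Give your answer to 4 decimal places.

6 of the 7 respondents have income below £2,200.
H = 6/7 = 0.8571.

0.8571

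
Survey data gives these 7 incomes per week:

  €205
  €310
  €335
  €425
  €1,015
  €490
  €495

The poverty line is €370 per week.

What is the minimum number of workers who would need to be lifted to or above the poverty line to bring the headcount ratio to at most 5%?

3

3 of the 7 workers are poor, so H = 3/7 = 0.429.
A headcount ratio of at most 5% allows at most ⌊0.05 × 7⌋ = 0 poor workers.
So at least 3 − 0 = 3 must be lifted.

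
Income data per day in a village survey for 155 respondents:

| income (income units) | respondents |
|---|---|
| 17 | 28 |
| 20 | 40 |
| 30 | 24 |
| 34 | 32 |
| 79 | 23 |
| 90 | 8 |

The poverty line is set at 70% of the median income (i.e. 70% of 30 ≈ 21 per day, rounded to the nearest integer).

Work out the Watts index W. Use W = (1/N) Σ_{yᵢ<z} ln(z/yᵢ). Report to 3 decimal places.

0.051

Below z: 28×17, 40×20 (q = 68 of N = 155).
Log shortfalls: ln(21/17) = 0.2113 (×28); ln(21/20) = 0.0488 (×40).
W = 7.868261 / 155 = 0.051.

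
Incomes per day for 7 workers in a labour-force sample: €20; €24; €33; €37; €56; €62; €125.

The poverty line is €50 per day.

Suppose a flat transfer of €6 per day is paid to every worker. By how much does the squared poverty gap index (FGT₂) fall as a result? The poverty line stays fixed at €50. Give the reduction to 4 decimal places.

Before: below the line — €20, €24, €33, €37; squared poverty gap index (FGT₂) = 0.116229.
After the €6 transfer: below the line — €26, €30, €39, €43; squared poverty gap index (FGT₂) = 0.065486.
Reduction = 0.116229 − 0.065486 = 0.0507.

0.0507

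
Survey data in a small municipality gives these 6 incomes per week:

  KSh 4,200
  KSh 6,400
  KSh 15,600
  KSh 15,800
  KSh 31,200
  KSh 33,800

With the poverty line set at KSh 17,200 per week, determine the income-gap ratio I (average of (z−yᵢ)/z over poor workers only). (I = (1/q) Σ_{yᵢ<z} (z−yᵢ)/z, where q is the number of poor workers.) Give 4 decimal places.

Below z: KSh 4,200, KSh 6,400, KSh 15,600, KSh 15,800 (q = 4 of N = 6).
Shortfall ratios (z−y)/z: 0.7558, 0.6279, 0.0930, 0.0814; sum = 1.558140.
I averages over the q = 4 poor units only: 1.558140 / 4 = 0.3895.

0.3895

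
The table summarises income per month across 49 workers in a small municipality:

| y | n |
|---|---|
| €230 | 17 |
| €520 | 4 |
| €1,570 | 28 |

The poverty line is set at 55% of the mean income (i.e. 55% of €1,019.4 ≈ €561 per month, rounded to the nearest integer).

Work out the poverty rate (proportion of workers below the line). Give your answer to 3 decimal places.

21 of the 49 workers have income below €561.
H = 21/49 = 0.429.

0.429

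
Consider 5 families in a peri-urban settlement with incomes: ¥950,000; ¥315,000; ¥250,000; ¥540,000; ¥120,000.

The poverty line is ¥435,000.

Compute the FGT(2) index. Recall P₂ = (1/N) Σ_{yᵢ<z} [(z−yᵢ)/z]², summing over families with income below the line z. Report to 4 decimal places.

Poor units: ¥120,000, ¥250,000, ¥315,000 (q = 3 of N = 5).
Relative gaps: (435000−120000)/435000 = 0.7241; (435000−250000)/435000 = 0.4253; (435000−315000)/435000 = 0.2759.
Squared: 0.5244; 0.1809; 0.0761.
Sum = 0.781345; P₂ = 0.781345 / 5 = 0.1563.

0.1563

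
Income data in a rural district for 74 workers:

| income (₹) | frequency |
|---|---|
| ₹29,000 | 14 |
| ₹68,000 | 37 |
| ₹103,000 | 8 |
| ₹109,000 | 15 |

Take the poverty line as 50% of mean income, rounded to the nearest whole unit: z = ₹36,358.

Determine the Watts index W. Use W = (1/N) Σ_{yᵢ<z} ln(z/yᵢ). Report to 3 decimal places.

Incomes under z: 14×₹29,000 (q = 14 of N = 74).
ln(z/y) terms: ln(36358/29000) = 0.2261 (×14).
W = 3.165658 / 74 = 0.043.

0.043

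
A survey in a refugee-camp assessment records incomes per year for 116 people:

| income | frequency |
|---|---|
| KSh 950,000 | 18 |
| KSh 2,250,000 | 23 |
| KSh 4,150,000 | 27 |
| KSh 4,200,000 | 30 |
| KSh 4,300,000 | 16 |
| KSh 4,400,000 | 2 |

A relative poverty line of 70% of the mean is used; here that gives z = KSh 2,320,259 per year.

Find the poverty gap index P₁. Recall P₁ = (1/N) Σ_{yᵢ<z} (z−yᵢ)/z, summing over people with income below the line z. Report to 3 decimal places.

0.098

Incomes under z: 18×KSh 950,000, 23×KSh 2,250,000 (q = 41 of N = 116).
Relative gaps: (2320259−950000)/2320259 = 0.5906 (×18); (2320259−2250000)/2320259 = 0.0303 (×23).
Σ = 11.326589. Dividing by the full population N = 116 gives P₁ = 0.098.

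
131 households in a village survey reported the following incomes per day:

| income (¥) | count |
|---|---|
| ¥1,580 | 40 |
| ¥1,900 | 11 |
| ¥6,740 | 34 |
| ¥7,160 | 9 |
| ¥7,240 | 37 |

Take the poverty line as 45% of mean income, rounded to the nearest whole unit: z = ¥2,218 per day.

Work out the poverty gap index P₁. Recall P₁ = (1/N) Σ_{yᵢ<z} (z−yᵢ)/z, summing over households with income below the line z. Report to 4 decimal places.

Below z: 40×¥1,580, 11×¥1,900 (q = 51 of N = 131).
Normalized shortfalls: (2218−1580)/2218 = 0.2876 (×40); (2218−1900)/2218 = 0.1434 (×11).
Sum of shortfalls = 13.082958; P₁ averages over all N: 13.082958 / 131 = 0.0999.

0.0999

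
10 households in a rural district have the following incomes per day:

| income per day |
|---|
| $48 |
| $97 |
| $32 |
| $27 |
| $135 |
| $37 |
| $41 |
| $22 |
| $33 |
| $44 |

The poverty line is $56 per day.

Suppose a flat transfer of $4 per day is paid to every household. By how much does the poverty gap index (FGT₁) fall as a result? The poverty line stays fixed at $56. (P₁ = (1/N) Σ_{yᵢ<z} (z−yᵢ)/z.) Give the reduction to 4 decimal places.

0.0571

Before: below the line — $22, $27, $32, $33, $37, $41, $44, $48; poverty gap index (FGT₁) = 0.292857.
After the $4 transfer: below the line — $26, $31, $36, $37, $41, $45, $48, $52; poverty gap index (FGT₁) = 0.235714.
Reduction = 0.292857 − 0.235714 = 0.0571.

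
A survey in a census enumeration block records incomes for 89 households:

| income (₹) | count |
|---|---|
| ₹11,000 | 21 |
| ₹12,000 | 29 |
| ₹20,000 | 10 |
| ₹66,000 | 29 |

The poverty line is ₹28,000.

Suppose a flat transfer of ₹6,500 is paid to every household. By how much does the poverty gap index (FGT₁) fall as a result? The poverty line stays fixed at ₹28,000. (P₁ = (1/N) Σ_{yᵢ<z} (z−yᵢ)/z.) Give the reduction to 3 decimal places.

0.157

Before: below the line — 21×₹11,000, 29×₹12,000, 10×₹20,000; poverty gap index (FGT₁) = 0.36156.
After the ₹6,500 transfer: below the line — 21×₹17,500, 29×₹18,500, 10×₹26,500; poverty gap index (FGT₁) = 0.20506.
Reduction = 0.36156 − 0.20506 = 0.157.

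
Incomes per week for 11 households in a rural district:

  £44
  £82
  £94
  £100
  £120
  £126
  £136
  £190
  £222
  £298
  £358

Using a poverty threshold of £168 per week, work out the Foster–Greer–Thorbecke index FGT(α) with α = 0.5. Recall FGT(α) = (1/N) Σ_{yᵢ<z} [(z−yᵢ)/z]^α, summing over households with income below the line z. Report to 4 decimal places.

Below the line: £44, £82, £94, £100, £120, £126, £136 (q = 7 of N = 11).
Relative gaps: (168−44)/168 = 0.7381; (168−82)/168 = 0.5119; (168−94)/168 = 0.4405; (168−100)/168 = 0.4048; (168−120)/168 = 0.2857; (168−126)/168 = 0.2500; (168−136)/168 = 0.1905.
Raised to α = 0.5: 0.85912; 0.71548; 0.66368; 0.63621; 0.53452; 0.50000; 0.43644.
Sum = 4.345451; FGT(0.5) = 4.345451 / 11 = 0.3950.

0.3950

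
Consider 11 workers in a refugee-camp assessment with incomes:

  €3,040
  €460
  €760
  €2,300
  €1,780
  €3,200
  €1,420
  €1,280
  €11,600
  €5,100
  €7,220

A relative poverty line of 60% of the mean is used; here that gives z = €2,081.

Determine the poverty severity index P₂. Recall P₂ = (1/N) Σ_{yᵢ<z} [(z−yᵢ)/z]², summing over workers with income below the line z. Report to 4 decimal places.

0.1163

Incomes under z: €460, €760, €1,280, €1,420, €1,780 (q = 5 of N = 11).
Gap ratios (z−y)/z: (2081−460)/2081 = 0.7790; (2081−760)/2081 = 0.6348; (2081−1280)/2081 = 0.3849; (2081−1420)/2081 = 0.3176; (2081−1780)/2081 = 0.1446.
Squared: 0.6068; 0.4030; 0.1482; 0.1009; 0.0209.
Sum = 1.279697; P₂ = 1.279697 / 11 = 0.1163.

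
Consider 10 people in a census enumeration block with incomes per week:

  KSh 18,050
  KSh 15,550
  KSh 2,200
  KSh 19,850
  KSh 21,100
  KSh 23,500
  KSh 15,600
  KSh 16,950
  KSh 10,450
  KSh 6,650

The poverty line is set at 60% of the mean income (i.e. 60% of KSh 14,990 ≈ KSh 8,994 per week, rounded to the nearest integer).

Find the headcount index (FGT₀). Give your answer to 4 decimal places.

0.2000

2 of the 10 people have income below KSh 8,994.
H = 2/10 = 0.2000.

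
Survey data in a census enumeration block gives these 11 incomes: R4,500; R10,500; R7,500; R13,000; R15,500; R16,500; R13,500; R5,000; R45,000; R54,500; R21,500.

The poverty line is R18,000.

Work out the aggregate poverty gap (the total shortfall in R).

Incomes under z: R4,500, R5,000, R7,500, R10,500, R13,000, R13,500, R15,500, R16,500 (q = 8 of N = 11).
Individual gaps: 18000−4500 = 13500; 18000−5000 = 13000; 18000−7500 = 10500; 18000−10500 = 7500; 18000−13000 = 5000; 18000−13500 = 4500; 18000−15500 = 2500; 18000−16500 = 1500.
Aggregate gap = R58,000.

R58,000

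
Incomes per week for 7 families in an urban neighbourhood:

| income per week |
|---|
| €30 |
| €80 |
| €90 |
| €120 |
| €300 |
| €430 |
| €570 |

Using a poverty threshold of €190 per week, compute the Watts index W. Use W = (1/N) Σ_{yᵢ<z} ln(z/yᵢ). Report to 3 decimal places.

Poor units: €30, €80, €90, €120 (q = 4 of N = 7).
Log gaps: ln(190/30) = 1.8458; ln(190/80) = 0.8650; ln(190/90) = 0.7472; ln(190/120) = 0.4595.
W = 3.917571 / 7 = 0.560.

0.560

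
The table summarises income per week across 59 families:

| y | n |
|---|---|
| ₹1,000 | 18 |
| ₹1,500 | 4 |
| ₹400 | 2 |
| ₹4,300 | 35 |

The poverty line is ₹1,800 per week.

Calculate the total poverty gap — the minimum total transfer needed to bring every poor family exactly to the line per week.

₹18,400

Poor units: 2×₹400, 18×₹1,000, 4×₹1,500 (q = 24 of N = 59).
Individual gaps: 2×(1800−400) = 2800; 18×(1800−1000) = 14400; 4×(1800−1500) = 1200.
Aggregate gap = ₹18,400.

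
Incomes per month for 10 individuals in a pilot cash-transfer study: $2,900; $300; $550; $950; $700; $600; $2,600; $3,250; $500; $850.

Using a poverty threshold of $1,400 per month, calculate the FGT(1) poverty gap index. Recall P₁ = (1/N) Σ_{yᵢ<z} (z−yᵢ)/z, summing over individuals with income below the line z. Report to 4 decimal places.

Below the line: $300, $500, $550, $600, $700, $850, $950 (q = 7 of N = 10).
Relative gaps: (1400−300)/1400 = 0.7857; (1400−500)/1400 = 0.6429; (1400−550)/1400 = 0.6071; (1400−600)/1400 = 0.5714; (1400−700)/1400 = 0.5000; (1400−850)/1400 = 0.3929; (1400−950)/1400 = 0.3214.
Σ = 3.821429. Dividing by the full population N = 10 gives P₁ = 0.3821.

0.3821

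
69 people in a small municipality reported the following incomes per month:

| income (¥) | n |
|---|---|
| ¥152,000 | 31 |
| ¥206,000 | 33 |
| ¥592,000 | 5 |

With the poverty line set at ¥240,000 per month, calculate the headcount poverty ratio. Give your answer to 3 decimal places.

0.928

64 of the 69 people have income below ¥240,000.
H = 64/69 = 0.928.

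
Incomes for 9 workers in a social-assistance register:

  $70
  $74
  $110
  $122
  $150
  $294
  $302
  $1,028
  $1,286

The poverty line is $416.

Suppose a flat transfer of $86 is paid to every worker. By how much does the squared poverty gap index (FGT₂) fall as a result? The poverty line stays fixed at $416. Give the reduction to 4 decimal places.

Before: below the line — $70, $74, $110, $122, $150, $294, $302; squared poverty gap index (FGT₂) = 0.330906.
After the $86 transfer: below the line — $156, $160, $196, $208, $236, $380, $388; squared poverty gap index (FGT₂) = 0.166471.
Reduction = 0.330906 − 0.166471 = 0.1644.

0.1644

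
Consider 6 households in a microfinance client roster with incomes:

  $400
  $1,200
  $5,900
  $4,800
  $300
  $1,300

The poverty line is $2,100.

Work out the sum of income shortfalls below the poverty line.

Below z: $300, $400, $1,200, $1,300 (q = 4 of N = 6).
Individual gaps: 2100−300 = 1800; 2100−400 = 1700; 2100−1200 = 900; 2100−1300 = 800.
Aggregate gap = $5,200.

$5,200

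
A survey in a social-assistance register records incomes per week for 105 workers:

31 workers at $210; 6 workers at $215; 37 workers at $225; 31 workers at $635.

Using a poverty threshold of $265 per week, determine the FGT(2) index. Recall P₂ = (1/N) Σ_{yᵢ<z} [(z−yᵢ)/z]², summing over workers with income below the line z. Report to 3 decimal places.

0.023

Incomes under z: 31×$210, 6×$215, 37×$225 (q = 74 of N = 105).
Gap ratios (z−y)/z: (265−210)/265 = 0.2075 (×31); (265−215)/265 = 0.1887 (×6); (265−225)/265 = 0.1509 (×37).
Squared: 0.0431 (×31); 0.0356 (×6); 0.0228 (×37).
Sum = 2.391954; P₂ = 2.391954 / 105 = 0.023.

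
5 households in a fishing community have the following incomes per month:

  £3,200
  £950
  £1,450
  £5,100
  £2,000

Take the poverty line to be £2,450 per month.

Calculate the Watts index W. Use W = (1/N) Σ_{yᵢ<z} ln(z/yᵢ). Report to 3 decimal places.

Poor units: £950, £1,450, £2,000 (q = 3 of N = 5).
ln(z/y) terms: ln(2450/950) = 0.9474; ln(2450/1450) = 0.5245; ln(2450/2000) = 0.2029.
W = 1.674847 / 5 = 0.335.

0.335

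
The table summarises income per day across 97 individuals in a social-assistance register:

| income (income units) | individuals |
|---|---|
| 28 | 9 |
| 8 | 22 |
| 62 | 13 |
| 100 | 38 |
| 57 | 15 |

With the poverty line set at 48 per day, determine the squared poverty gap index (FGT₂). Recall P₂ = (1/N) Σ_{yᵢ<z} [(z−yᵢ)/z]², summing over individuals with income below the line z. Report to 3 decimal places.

Below z: 22×8, 9×28 (q = 31 of N = 97).
Normalized shortfalls: (48−8)/48 = 0.8333 (×22); (48−28)/48 = 0.4167 (×9).
Squared: 0.6944 (×22); 0.1736 (×9).
Sum = 16.840278; P₂ = 16.840278 / 97 = 0.174.

0.174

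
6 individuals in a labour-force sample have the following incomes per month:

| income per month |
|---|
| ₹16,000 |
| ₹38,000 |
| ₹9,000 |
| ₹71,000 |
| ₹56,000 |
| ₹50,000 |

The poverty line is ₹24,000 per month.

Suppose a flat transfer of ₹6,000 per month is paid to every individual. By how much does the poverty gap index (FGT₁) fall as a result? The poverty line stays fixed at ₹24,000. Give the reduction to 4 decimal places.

Before: below the line — ₹9,000, ₹16,000; poverty gap index (FGT₁) = 0.159722.
After the ₹6,000 transfer: below the line — ₹15,000, ₹22,000; poverty gap index (FGT₁) = 0.076389.
Reduction = 0.159722 − 0.076389 = 0.0833.

0.0833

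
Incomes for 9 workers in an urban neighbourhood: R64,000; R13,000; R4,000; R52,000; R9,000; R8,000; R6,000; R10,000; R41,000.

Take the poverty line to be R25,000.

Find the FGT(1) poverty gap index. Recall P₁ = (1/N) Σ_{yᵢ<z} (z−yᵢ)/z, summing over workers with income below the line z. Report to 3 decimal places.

0.444

Below z: R4,000, R6,000, R8,000, R9,000, R10,000, R13,000 (q = 6 of N = 9).
Shortfall ratios: (25000−4000)/25000 = 0.8400; (25000−6000)/25000 = 0.7600; (25000−8000)/25000 = 0.6800; (25000−9000)/25000 = 0.6400; (25000−10000)/25000 = 0.6000; (25000−13000)/25000 = 0.4800.
Sum of shortfalls = 4.000000; P₁ averages over all N: 4.000000 / 9 = 0.444.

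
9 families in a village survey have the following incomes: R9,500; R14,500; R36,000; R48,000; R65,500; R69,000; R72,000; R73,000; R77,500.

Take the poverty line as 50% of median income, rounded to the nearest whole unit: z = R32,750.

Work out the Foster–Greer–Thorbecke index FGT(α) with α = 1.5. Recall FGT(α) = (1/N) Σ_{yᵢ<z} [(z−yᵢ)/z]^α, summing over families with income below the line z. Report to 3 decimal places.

0.113

Incomes under z: R9,500, R14,500 (q = 2 of N = 9).
Relative gaps: (32750−9500)/32750 = 0.7099; (32750−14500)/32750 = 0.5573.
Raised to α = 1.5: 0.59816; 0.41598.
Sum = 1.014145; FGT(1.5) = 1.014145 / 9 = 0.113.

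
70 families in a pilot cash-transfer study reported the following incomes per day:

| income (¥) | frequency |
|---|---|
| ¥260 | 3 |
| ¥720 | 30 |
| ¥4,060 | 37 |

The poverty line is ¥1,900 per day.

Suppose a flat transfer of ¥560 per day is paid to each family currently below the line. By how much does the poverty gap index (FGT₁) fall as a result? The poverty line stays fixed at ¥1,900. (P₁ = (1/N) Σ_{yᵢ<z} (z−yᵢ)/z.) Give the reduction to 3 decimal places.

0.139

Before: below the line — 3×¥260, 30×¥720; poverty gap index (FGT₁) = 0.30316.
After the ¥560 transfer: below the line — 3×¥820, 30×¥1,280; poverty gap index (FGT₁) = 0.16421.
Reduction = 0.30316 − 0.16421 = 0.139.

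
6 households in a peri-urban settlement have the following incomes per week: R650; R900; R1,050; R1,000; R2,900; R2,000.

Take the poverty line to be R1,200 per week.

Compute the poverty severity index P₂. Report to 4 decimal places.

Below the line: R650, R900, R1,000, R1,050 (q = 4 of N = 6).
Shortfall ratios: (1200−650)/1200 = 0.4583; (1200−900)/1200 = 0.2500; (1200−1000)/1200 = 0.1667; (1200−1050)/1200 = 0.1250.
Squared: 0.2101; 0.0625; 0.0278; 0.0156.
Sum = 0.315972; P₂ = 0.315972 / 6 = 0.0527.

0.0527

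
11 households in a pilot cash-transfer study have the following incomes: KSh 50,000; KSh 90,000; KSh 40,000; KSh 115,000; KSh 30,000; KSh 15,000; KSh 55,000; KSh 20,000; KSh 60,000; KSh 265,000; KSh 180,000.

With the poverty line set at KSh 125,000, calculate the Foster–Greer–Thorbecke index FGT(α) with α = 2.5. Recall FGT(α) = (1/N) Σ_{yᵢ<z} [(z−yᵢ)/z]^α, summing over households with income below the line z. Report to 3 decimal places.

Poor units: KSh 15,000, KSh 20,000, KSh 30,000, KSh 40,000, KSh 50,000, KSh 55,000, KSh 60,000, KSh 90,000, KSh 115,000 (q = 9 of N = 11).
Shortfall ratios: (125000−15000)/125000 = 0.8800; (125000−20000)/125000 = 0.8400; (125000−30000)/125000 = 0.7600; (125000−40000)/125000 = 0.6800; (125000−50000)/125000 = 0.6000; (125000−55000)/125000 = 0.5600; (125000−60000)/125000 = 0.5200; (125000−90000)/125000 = 0.2800; (125000−115000)/125000 = 0.0800.
Raised to α = 2.5: 0.72645; 0.64669; 0.50354; 0.38130; 0.27885; 0.23468; 0.19499; 0.04149; 0.00181.
Sum = 3.009805; FGT(2.5) = 3.009805 / 11 = 0.274.

0.274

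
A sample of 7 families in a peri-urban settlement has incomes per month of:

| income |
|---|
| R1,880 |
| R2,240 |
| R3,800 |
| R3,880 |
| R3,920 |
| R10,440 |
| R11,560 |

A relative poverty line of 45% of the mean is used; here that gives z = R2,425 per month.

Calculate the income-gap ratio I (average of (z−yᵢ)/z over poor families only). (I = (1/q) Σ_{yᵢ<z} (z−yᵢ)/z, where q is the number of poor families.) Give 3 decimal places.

0.151

Poor units: R1,880, R2,240 (q = 2 of N = 7).
Shortfall ratios (z−y)/z: 0.2247, 0.0763; sum = 0.301031.
I averages over the q = 2 poor units only: 0.301031 / 2 = 0.151.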